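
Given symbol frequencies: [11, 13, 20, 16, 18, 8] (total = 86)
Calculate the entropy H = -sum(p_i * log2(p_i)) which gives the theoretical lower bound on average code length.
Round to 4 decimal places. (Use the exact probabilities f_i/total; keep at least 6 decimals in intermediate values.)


Per-symbol terms -p_i * log2(p_i) with p_i = f_i/86:
  p = 11/86 = 0.127907: log2(p) = -2.966833, -p*log2(p) = 0.379479
  p = 13/86 = 0.151163: log2(p) = -2.725825, -p*log2(p) = 0.412043
  p = 20/86 = 0.232558: log2(p) = -2.104337, -p*log2(p) = 0.489381
  p = 16/86 = 0.186047: log2(p) = -2.426265, -p*log2(p) = 0.451398
  p = 18/86 = 0.209302: log2(p) = -2.256340, -p*log2(p) = 0.472257
  p = 8/86 = 0.093023: log2(p) = -3.426265, -p*log2(p) = 0.318722
H = 0.379479 + 0.412043 + 0.489381 + 0.451398 + 0.472257 + 0.318722 = 2.523280

H = 2.5233 bits/symbol


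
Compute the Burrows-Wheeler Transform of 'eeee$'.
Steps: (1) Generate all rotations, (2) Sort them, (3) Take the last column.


Rotations (sorted):
  0: $eeee -> last char: e
  1: e$eee -> last char: e
  2: ee$ee -> last char: e
  3: eee$e -> last char: e
  4: eeee$ -> last char: $


BWT = eeee$


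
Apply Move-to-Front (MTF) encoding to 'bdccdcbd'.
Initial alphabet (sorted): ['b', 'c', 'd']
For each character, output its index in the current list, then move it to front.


MTF encoding:
'b': index 0 in ['b', 'c', 'd'] -> ['b', 'c', 'd']
'd': index 2 in ['b', 'c', 'd'] -> ['d', 'b', 'c']
'c': index 2 in ['d', 'b', 'c'] -> ['c', 'd', 'b']
'c': index 0 in ['c', 'd', 'b'] -> ['c', 'd', 'b']
'd': index 1 in ['c', 'd', 'b'] -> ['d', 'c', 'b']
'c': index 1 in ['d', 'c', 'b'] -> ['c', 'd', 'b']
'b': index 2 in ['c', 'd', 'b'] -> ['b', 'c', 'd']
'd': index 2 in ['b', 'c', 'd'] -> ['d', 'b', 'c']


Output: [0, 2, 2, 0, 1, 1, 2, 2]


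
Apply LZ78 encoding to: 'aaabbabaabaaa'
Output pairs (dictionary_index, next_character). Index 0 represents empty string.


LZ78 encoding steps:
Dictionary: {0: ''}
Step 1: w='' (idx 0), next='a' -> output (0, 'a'), add 'a' as idx 1
Step 2: w='a' (idx 1), next='a' -> output (1, 'a'), add 'aa' as idx 2
Step 3: w='' (idx 0), next='b' -> output (0, 'b'), add 'b' as idx 3
Step 4: w='b' (idx 3), next='a' -> output (3, 'a'), add 'ba' as idx 4
Step 5: w='ba' (idx 4), next='a' -> output (4, 'a'), add 'baa' as idx 5
Step 6: w='baa' (idx 5), next='a' -> output (5, 'a'), add 'baaa' as idx 6


Encoded: [(0, 'a'), (1, 'a'), (0, 'b'), (3, 'a'), (4, 'a'), (5, 'a')]


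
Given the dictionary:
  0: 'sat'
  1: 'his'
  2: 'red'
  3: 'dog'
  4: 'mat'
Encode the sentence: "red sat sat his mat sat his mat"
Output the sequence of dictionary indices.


Look up each word in the dictionary:
  'red' -> 2
  'sat' -> 0
  'sat' -> 0
  'his' -> 1
  'mat' -> 4
  'sat' -> 0
  'his' -> 1
  'mat' -> 4

Encoded: [2, 0, 0, 1, 4, 0, 1, 4]


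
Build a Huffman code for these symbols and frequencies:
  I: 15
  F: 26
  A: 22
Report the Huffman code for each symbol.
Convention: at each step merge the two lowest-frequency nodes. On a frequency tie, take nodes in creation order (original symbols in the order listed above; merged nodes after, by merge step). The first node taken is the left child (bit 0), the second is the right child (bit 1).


Huffman tree construction:
Step 1: Merge I(15) + A(22) = 37
Step 2: Merge F(26) + (I+A)(37) = 63
Read each symbol's code off the tree from the root (left child = 0, right child = 1).

Codes:
  I: 10 (length 2)
  F: 0 (length 1)
  A: 11 (length 2)
Average code length: 100/63 = 1.5873 bits/symbol


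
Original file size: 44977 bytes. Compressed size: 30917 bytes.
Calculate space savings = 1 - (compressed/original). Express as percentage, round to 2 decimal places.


ratio = compressed/original = 30917/44977 = 0.687396
savings = 1 - ratio = 1 - 0.687396 = 0.312604
as a percentage: 0.312604 * 100 = 31.26%

Space savings = 1 - 30917/44977 = 31.26%


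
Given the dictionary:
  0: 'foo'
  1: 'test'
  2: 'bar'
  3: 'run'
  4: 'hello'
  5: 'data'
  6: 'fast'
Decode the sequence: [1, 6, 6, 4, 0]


Look up each index in the dictionary:
  1 -> 'test'
  6 -> 'fast'
  6 -> 'fast'
  4 -> 'hello'
  0 -> 'foo'

Decoded: "test fast fast hello foo"


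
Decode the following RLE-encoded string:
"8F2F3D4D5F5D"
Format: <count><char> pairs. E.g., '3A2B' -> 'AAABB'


Expanding each <count><char> pair:
  8F -> 'FFFFFFFF'
  2F -> 'FF'
  3D -> 'DDD'
  4D -> 'DDDD'
  5F -> 'FFFFF'
  5D -> 'DDDDD'

Decoded = FFFFFFFFFFDDDDDDDFFFFFDDDDD


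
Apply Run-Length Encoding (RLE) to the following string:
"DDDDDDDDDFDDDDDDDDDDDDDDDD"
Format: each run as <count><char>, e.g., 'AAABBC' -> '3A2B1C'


Scanning runs left to right:
  i=0: run of 'D' x 9 -> '9D'
  i=9: run of 'F' x 1 -> '1F'
  i=10: run of 'D' x 16 -> '16D'

RLE = 9D1F16D


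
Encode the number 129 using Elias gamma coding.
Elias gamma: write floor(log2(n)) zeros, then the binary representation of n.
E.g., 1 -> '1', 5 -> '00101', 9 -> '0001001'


num_bits = floor(log2(129)) + 1 = 8
leading_zeros = num_bits - 1 = 7
binary(129) = 10000001

Elias gamma(129) = '0000000' + '10000001' = 000000010000001 (15 bits)


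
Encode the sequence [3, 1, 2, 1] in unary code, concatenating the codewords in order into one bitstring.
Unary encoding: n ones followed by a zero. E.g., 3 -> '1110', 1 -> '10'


Encode each number as n ones followed by a terminating 0:
  3 -> 1110 (4 bits)
  1 -> 10 (2 bits)
  2 -> 110 (3 bits)
  1 -> 10 (2 bits)
Total length = 4 + 2 + 3 + 2 = 11 bits.

Unary([3, 1, 2, 1]) = 11101011010 (11 bits)


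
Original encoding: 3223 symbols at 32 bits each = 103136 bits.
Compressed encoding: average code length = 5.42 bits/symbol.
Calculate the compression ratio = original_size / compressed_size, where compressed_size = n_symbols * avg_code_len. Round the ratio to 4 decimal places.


original_size = n_symbols * orig_bits = 3223 * 32 = 103136 bits
compressed_size = n_symbols * avg_code_len = 3223 * 5.42 = 17468.66 bits
ratio = original_size / compressed_size = 103136 / 17468.66 = 5.9041

Compression ratio = 5.9041


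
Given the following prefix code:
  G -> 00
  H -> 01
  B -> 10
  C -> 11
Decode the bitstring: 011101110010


Decoding step by step:
Bits 01 -> H
Bits 11 -> C
Bits 01 -> H
Bits 11 -> C
Bits 00 -> G
Bits 10 -> B


Decoded message: HCHCGB


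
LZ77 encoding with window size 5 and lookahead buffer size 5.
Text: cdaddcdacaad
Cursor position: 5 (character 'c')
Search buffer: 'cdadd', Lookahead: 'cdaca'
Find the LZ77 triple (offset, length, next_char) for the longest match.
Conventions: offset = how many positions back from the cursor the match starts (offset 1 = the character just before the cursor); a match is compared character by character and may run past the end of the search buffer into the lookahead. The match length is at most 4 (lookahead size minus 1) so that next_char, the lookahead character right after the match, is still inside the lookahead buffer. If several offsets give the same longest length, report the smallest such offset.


Try each offset into the search buffer:
  offset=1 (pos 4, char 'd'): match length 0
  offset=2 (pos 3, char 'd'): match length 0
  offset=3 (pos 2, char 'a'): match length 0
  offset=4 (pos 1, char 'd'): match length 0
  offset=5 (pos 0, char 'c'): match length 3
Longest match has length 3 at offset 5.
next_char = character at position 5 + 3 = 8 -> 'c'

Best match: offset=5, length=3 (matching 'cda' starting at position 0)
LZ77 triple: (5, 3, 'c')


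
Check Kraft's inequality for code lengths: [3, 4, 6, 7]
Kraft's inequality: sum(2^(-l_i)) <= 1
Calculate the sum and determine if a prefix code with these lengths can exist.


Sum = 2^(-3) + 2^(-4) + 2^(-6) + 2^(-7)
    = 0.125 + 0.0625 + 0.015625 + 0.0078125
    = 27/128 = 0.2109375
Since 0.2109375 <= 1, Kraft's inequality IS satisfied.
A prefix code with these lengths CAN exist.

Kraft sum = 0.2109375. Satisfied.


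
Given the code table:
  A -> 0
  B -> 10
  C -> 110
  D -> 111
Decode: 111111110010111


Decoding:
111 -> D
111 -> D
110 -> C
0 -> A
10 -> B
111 -> D


Result: DDCABD


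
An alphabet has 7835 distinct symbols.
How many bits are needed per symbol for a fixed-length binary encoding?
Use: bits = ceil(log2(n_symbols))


log2(7835) = 12.9357
Bracket: 2^12 = 4096 < 7835 <= 2^13 = 8192
So ceil(log2(7835)) = 13

bits = ceil(log2(7835)) = ceil(12.9357) = 13 bits


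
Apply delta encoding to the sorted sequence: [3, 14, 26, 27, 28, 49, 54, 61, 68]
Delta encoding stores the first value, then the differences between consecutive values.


First value: 3
Deltas:
  14 - 3 = 11
  26 - 14 = 12
  27 - 26 = 1
  28 - 27 = 1
  49 - 28 = 21
  54 - 49 = 5
  61 - 54 = 7
  68 - 61 = 7


Delta encoded: [3, 11, 12, 1, 1, 21, 5, 7, 7]


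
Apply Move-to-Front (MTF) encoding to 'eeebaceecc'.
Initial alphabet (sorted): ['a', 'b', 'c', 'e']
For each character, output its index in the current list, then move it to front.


MTF encoding:
'e': index 3 in ['a', 'b', 'c', 'e'] -> ['e', 'a', 'b', 'c']
'e': index 0 in ['e', 'a', 'b', 'c'] -> ['e', 'a', 'b', 'c']
'e': index 0 in ['e', 'a', 'b', 'c'] -> ['e', 'a', 'b', 'c']
'b': index 2 in ['e', 'a', 'b', 'c'] -> ['b', 'e', 'a', 'c']
'a': index 2 in ['b', 'e', 'a', 'c'] -> ['a', 'b', 'e', 'c']
'c': index 3 in ['a', 'b', 'e', 'c'] -> ['c', 'a', 'b', 'e']
'e': index 3 in ['c', 'a', 'b', 'e'] -> ['e', 'c', 'a', 'b']
'e': index 0 in ['e', 'c', 'a', 'b'] -> ['e', 'c', 'a', 'b']
'c': index 1 in ['e', 'c', 'a', 'b'] -> ['c', 'e', 'a', 'b']
'c': index 0 in ['c', 'e', 'a', 'b'] -> ['c', 'e', 'a', 'b']


Output: [3, 0, 0, 2, 2, 3, 3, 0, 1, 0]


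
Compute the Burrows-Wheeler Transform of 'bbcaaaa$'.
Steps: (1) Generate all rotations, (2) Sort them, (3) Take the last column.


Rotations (sorted):
  0: $bbcaaaa -> last char: a
  1: a$bbcaaa -> last char: a
  2: aa$bbcaa -> last char: a
  3: aaa$bbca -> last char: a
  4: aaaa$bbc -> last char: c
  5: bbcaaaa$ -> last char: $
  6: bcaaaa$b -> last char: b
  7: caaaa$bb -> last char: b


BWT = aaaac$bb


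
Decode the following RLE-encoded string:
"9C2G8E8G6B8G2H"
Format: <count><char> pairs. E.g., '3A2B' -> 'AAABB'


Expanding each <count><char> pair:
  9C -> 'CCCCCCCCC'
  2G -> 'GG'
  8E -> 'EEEEEEEE'
  8G -> 'GGGGGGGG'
  6B -> 'BBBBBB'
  8G -> 'GGGGGGGG'
  2H -> 'HH'

Decoded = CCCCCCCCCGGEEEEEEEEGGGGGGGGBBBBBBGGGGGGGGHH


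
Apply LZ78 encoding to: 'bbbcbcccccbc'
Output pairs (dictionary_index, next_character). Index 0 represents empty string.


LZ78 encoding steps:
Dictionary: {0: ''}
Step 1: w='' (idx 0), next='b' -> output (0, 'b'), add 'b' as idx 1
Step 2: w='b' (idx 1), next='b' -> output (1, 'b'), add 'bb' as idx 2
Step 3: w='' (idx 0), next='c' -> output (0, 'c'), add 'c' as idx 3
Step 4: w='b' (idx 1), next='c' -> output (1, 'c'), add 'bc' as idx 4
Step 5: w='c' (idx 3), next='c' -> output (3, 'c'), add 'cc' as idx 5
Step 6: w='cc' (idx 5), next='b' -> output (5, 'b'), add 'ccb' as idx 6
Step 7: w='c' (idx 3), end of input -> output (3, '')


Encoded: [(0, 'b'), (1, 'b'), (0, 'c'), (1, 'c'), (3, 'c'), (5, 'b'), (3, '')]


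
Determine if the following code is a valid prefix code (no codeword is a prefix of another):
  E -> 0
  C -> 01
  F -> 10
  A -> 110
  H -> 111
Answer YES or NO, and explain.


Checking each pair (does one codeword prefix another?):
  E='0' vs C='01': prefix -- VIOLATION

NO -- this is NOT a valid prefix code. E (0) is a prefix of C (01).


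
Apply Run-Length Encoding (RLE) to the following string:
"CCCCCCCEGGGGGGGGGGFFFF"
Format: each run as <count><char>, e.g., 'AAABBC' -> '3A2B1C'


Scanning runs left to right:
  i=0: run of 'C' x 7 -> '7C'
  i=7: run of 'E' x 1 -> '1E'
  i=8: run of 'G' x 10 -> '10G'
  i=18: run of 'F' x 4 -> '4F'

RLE = 7C1E10G4F


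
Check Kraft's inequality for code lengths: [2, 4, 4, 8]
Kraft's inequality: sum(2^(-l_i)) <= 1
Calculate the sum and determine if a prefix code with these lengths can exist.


Sum = 2^(-2) + 2^(-4) + 2^(-4) + 2^(-8)
    = 0.25 + 0.0625 + 0.0625 + 0.00390625
    = 97/256 = 0.37890625
Since 0.37890625 <= 1, Kraft's inequality IS satisfied.
A prefix code with these lengths CAN exist.

Kraft sum = 0.37890625. Satisfied.


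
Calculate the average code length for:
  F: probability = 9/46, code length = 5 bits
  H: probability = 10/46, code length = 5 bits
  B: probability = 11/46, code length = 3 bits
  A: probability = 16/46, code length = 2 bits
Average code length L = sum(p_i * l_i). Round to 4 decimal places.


Weighted contributions p_i * l_i:
  F: (9/46) * 5 = 45/46
  H: (10/46) * 5 = 50/46
  B: (11/46) * 3 = 33/46
  A: (16/46) * 2 = 32/46
Sum = (45 + 50 + 33 + 32)/46 = 160/46

L = 160/46 = 3.4783 bits/symbol


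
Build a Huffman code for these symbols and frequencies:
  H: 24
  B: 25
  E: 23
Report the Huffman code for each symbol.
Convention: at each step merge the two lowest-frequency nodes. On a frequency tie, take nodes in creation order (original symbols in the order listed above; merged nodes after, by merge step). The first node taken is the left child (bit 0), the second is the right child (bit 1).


Huffman tree construction:
Step 1: Merge E(23) + H(24) = 47
Step 2: Merge B(25) + (E+H)(47) = 72
Read each symbol's code off the tree from the root (left child = 0, right child = 1).

Codes:
  H: 11 (length 2)
  B: 0 (length 1)
  E: 10 (length 2)
Average code length: 119/72 = 1.6528 bits/symbol


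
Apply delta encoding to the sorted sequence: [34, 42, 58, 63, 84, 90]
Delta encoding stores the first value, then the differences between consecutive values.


First value: 34
Deltas:
  42 - 34 = 8
  58 - 42 = 16
  63 - 58 = 5
  84 - 63 = 21
  90 - 84 = 6


Delta encoded: [34, 8, 16, 5, 21, 6]


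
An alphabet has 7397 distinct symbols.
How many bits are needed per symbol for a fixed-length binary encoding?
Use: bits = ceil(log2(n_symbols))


log2(7397) = 12.8527
Bracket: 2^12 = 4096 < 7397 <= 2^13 = 8192
So ceil(log2(7397)) = 13

bits = ceil(log2(7397)) = ceil(12.8527) = 13 bits


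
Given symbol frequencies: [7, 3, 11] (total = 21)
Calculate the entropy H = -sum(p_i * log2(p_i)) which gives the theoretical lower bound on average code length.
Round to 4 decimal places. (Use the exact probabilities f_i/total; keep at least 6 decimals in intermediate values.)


Per-symbol terms -p_i * log2(p_i) with p_i = f_i/21:
  p = 7/21 = 0.333333: log2(p) = -1.584963, -p*log2(p) = 0.528321
  p = 3/21 = 0.142857: log2(p) = -2.807355, -p*log2(p) = 0.401051
  p = 11/21 = 0.523810: log2(p) = -0.932886, -p*log2(p) = 0.488654
H = 0.528321 + 0.401051 + 0.488654 = 1.418026

H = 1.418 bits/symbol


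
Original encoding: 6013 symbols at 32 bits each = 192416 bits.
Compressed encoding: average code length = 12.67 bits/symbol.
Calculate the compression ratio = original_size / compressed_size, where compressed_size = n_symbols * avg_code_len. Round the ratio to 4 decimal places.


original_size = n_symbols * orig_bits = 6013 * 32 = 192416 bits
compressed_size = n_symbols * avg_code_len = 6013 * 12.67 = 76184.71 bits
ratio = original_size / compressed_size = 192416 / 76184.71 = 2.5257

Compression ratio = 2.5257


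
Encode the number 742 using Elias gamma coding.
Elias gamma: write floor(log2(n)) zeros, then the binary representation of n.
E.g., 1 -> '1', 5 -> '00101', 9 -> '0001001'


num_bits = floor(log2(742)) + 1 = 10
leading_zeros = num_bits - 1 = 9
binary(742) = 1011100110

Elias gamma(742) = '000000000' + '1011100110' = 0000000001011100110 (19 bits)


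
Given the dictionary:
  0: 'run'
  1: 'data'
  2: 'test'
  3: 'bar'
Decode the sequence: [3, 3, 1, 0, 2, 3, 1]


Look up each index in the dictionary:
  3 -> 'bar'
  3 -> 'bar'
  1 -> 'data'
  0 -> 'run'
  2 -> 'test'
  3 -> 'bar'
  1 -> 'data'

Decoded: "bar bar data run test bar data"


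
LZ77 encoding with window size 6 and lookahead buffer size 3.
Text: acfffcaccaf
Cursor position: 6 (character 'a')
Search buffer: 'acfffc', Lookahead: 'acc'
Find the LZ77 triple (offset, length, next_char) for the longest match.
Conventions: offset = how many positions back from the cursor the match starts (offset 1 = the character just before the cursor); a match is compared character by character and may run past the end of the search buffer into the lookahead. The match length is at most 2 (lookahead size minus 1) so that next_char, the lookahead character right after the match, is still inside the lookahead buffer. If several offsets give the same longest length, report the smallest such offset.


Try each offset into the search buffer:
  offset=1 (pos 5, char 'c'): match length 0
  offset=2 (pos 4, char 'f'): match length 0
  offset=3 (pos 3, char 'f'): match length 0
  offset=4 (pos 2, char 'f'): match length 0
  offset=5 (pos 1, char 'c'): match length 0
  offset=6 (pos 0, char 'a'): match length 2
Longest match has length 2 at offset 6.
next_char = character at position 6 + 2 = 8 -> 'c'

Best match: offset=6, length=2 (matching 'ac' starting at position 0)
LZ77 triple: (6, 2, 'c')


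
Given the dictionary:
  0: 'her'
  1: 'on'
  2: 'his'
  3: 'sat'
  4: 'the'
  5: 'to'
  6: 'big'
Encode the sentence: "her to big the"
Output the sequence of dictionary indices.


Look up each word in the dictionary:
  'her' -> 0
  'to' -> 5
  'big' -> 6
  'the' -> 4

Encoded: [0, 5, 6, 4]


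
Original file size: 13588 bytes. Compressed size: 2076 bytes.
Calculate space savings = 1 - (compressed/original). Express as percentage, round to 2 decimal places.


ratio = compressed/original = 2076/13588 = 0.152782
savings = 1 - ratio = 1 - 0.152782 = 0.847218
as a percentage: 0.847218 * 100 = 84.72%

Space savings = 1 - 2076/13588 = 84.72%


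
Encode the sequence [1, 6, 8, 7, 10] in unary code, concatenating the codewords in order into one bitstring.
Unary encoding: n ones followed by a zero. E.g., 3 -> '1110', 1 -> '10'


Encode each number as n ones followed by a terminating 0:
  1 -> 10 (2 bits)
  6 -> 1111110 (7 bits)
  8 -> 111111110 (9 bits)
  7 -> 11111110 (8 bits)
  10 -> 11111111110 (11 bits)
Total length = 2 + 7 + 9 + 8 + 11 = 37 bits.

Unary([1, 6, 8, 7, 10]) = 1011111101111111101111111011111111110 (37 bits)


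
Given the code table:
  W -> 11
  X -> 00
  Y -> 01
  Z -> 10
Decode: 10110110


Decoding:
10 -> Z
11 -> W
01 -> Y
10 -> Z


Result: ZWYZ


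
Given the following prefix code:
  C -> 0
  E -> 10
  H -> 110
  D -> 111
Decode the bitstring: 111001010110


Decoding step by step:
Bits 111 -> D
Bits 0 -> C
Bits 0 -> C
Bits 10 -> E
Bits 10 -> E
Bits 110 -> H


Decoded message: DCCEEH


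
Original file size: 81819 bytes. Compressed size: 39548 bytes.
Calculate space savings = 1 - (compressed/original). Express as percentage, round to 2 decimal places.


ratio = compressed/original = 39548/81819 = 0.48336
savings = 1 - ratio = 1 - 0.48336 = 0.51664
as a percentage: 0.51664 * 100 = 51.66%

Space savings = 1 - 39548/81819 = 51.66%


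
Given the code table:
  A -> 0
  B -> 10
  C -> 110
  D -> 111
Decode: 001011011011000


Decoding:
0 -> A
0 -> A
10 -> B
110 -> C
110 -> C
110 -> C
0 -> A
0 -> A


Result: AABCCCAA


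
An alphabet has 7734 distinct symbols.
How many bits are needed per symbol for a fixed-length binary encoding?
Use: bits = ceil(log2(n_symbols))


log2(7734) = 12.917
Bracket: 2^12 = 4096 < 7734 <= 2^13 = 8192
So ceil(log2(7734)) = 13

bits = ceil(log2(7734)) = ceil(12.917) = 13 bits


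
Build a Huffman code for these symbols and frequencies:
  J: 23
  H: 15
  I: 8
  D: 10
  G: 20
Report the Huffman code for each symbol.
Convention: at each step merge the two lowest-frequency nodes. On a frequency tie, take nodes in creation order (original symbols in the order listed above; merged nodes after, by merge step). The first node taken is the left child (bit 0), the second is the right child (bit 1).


Huffman tree construction:
Step 1: Merge I(8) + D(10) = 18
Step 2: Merge H(15) + (I+D)(18) = 33
Step 3: Merge G(20) + J(23) = 43
Step 4: Merge (H+(I+D))(33) + (G+J)(43) = 76
Read each symbol's code off the tree from the root (left child = 0, right child = 1).

Codes:
  J: 11 (length 2)
  H: 00 (length 2)
  I: 010 (length 3)
  D: 011 (length 3)
  G: 10 (length 2)
Average code length: 170/76 = 2.2368 bits/symbol


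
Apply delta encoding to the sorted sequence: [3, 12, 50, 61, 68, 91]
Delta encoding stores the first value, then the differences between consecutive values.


First value: 3
Deltas:
  12 - 3 = 9
  50 - 12 = 38
  61 - 50 = 11
  68 - 61 = 7
  91 - 68 = 23


Delta encoded: [3, 9, 38, 11, 7, 23]


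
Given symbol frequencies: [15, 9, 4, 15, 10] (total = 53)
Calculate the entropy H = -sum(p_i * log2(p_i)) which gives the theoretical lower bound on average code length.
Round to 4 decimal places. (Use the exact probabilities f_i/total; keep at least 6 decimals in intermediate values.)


Per-symbol terms -p_i * log2(p_i) with p_i = f_i/53:
  p = 15/53 = 0.283019: log2(p) = -1.821030, -p*log2(p) = 0.515386
  p = 9/53 = 0.169811: log2(p) = -2.557995, -p*log2(p) = 0.434377
  p = 4/53 = 0.075472: log2(p) = -3.727920, -p*log2(p) = 0.281352
  p = 15/53 = 0.283019: log2(p) = -1.821030, -p*log2(p) = 0.515386
  p = 10/53 = 0.188679: log2(p) = -2.405992, -p*log2(p) = 0.453961
H = 0.515386 + 0.434377 + 0.281352 + 0.515386 + 0.453961 = 2.200462

H = 2.2005 bits/symbol


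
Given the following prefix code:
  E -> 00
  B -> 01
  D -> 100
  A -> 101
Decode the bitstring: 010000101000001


Decoding step by step:
Bits 01 -> B
Bits 00 -> E
Bits 00 -> E
Bits 101 -> A
Bits 00 -> E
Bits 00 -> E
Bits 01 -> B


Decoded message: BEEAEEB


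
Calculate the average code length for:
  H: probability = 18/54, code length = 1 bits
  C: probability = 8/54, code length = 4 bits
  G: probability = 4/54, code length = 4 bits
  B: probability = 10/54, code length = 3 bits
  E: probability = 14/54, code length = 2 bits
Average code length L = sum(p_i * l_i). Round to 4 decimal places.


Weighted contributions p_i * l_i:
  H: (18/54) * 1 = 18/54
  C: (8/54) * 4 = 32/54
  G: (4/54) * 4 = 16/54
  B: (10/54) * 3 = 30/54
  E: (14/54) * 2 = 28/54
Sum = (18 + 32 + 16 + 30 + 28)/54 = 124/54

L = 124/54 = 2.2963 bits/symbol


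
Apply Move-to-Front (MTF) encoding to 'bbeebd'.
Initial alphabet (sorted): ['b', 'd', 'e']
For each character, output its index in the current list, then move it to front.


MTF encoding:
'b': index 0 in ['b', 'd', 'e'] -> ['b', 'd', 'e']
'b': index 0 in ['b', 'd', 'e'] -> ['b', 'd', 'e']
'e': index 2 in ['b', 'd', 'e'] -> ['e', 'b', 'd']
'e': index 0 in ['e', 'b', 'd'] -> ['e', 'b', 'd']
'b': index 1 in ['e', 'b', 'd'] -> ['b', 'e', 'd']
'd': index 2 in ['b', 'e', 'd'] -> ['d', 'b', 'e']


Output: [0, 0, 2, 0, 1, 2]


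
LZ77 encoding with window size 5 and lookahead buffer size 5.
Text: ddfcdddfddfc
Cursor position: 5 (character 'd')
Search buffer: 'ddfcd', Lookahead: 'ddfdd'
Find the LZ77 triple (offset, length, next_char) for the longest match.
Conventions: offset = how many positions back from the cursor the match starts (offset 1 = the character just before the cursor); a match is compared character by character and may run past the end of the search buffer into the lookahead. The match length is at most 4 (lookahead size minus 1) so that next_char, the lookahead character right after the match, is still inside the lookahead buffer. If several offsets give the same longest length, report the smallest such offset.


Try each offset into the search buffer:
  offset=1 (pos 4, char 'd'): match length 2
  offset=2 (pos 3, char 'c'): match length 0
  offset=3 (pos 2, char 'f'): match length 0
  offset=4 (pos 1, char 'd'): match length 1
  offset=5 (pos 0, char 'd'): match length 3
Longest match has length 3 at offset 5.
next_char = character at position 5 + 3 = 8 -> 'd'

Best match: offset=5, length=3 (matching 'ddf' starting at position 0)
LZ77 triple: (5, 3, 'd')


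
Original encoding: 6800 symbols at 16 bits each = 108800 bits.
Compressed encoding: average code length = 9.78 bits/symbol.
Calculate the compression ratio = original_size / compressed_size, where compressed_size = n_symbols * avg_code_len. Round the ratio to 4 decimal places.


original_size = n_symbols * orig_bits = 6800 * 16 = 108800 bits
compressed_size = n_symbols * avg_code_len = 6800 * 9.78 = 66504.0 bits
ratio = original_size / compressed_size = 108800 / 66504.0 = 1.636

Compression ratio = 1.636


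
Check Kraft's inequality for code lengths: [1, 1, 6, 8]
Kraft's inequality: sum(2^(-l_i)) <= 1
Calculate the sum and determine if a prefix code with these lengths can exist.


Sum = 2^(-1) + 2^(-1) + 2^(-6) + 2^(-8)
    = 0.5 + 0.5 + 0.015625 + 0.00390625
    = 261/256 = 1.01953125
Since 1.01953125 > 1, Kraft's inequality is NOT satisfied.
A prefix code with these lengths CANNOT exist.

Kraft sum = 1.01953125. Not satisfied.


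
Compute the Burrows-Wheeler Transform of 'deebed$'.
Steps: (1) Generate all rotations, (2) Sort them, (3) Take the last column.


Rotations (sorted):
  0: $deebed -> last char: d
  1: bed$dee -> last char: e
  2: d$deebe -> last char: e
  3: deebed$ -> last char: $
  4: ebed$de -> last char: e
  5: ed$deeb -> last char: b
  6: eebed$d -> last char: d


BWT = dee$ebd


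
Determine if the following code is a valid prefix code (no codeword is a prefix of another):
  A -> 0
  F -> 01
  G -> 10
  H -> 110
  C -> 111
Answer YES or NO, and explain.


Checking each pair (does one codeword prefix another?):
  A='0' vs F='01': prefix -- VIOLATION

NO -- this is NOT a valid prefix code. A (0) is a prefix of F (01).


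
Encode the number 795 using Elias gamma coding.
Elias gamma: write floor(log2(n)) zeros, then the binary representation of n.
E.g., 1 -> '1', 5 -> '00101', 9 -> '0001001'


num_bits = floor(log2(795)) + 1 = 10
leading_zeros = num_bits - 1 = 9
binary(795) = 1100011011

Elias gamma(795) = '000000000' + '1100011011' = 0000000001100011011 (19 bits)


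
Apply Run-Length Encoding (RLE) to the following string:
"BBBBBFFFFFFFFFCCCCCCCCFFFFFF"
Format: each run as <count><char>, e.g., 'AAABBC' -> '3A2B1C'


Scanning runs left to right:
  i=0: run of 'B' x 5 -> '5B'
  i=5: run of 'F' x 9 -> '9F'
  i=14: run of 'C' x 8 -> '8C'
  i=22: run of 'F' x 6 -> '6F'

RLE = 5B9F8C6F


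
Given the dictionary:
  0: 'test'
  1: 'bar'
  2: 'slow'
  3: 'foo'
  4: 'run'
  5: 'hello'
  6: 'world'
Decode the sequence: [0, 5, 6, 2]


Look up each index in the dictionary:
  0 -> 'test'
  5 -> 'hello'
  6 -> 'world'
  2 -> 'slow'

Decoded: "test hello world slow"


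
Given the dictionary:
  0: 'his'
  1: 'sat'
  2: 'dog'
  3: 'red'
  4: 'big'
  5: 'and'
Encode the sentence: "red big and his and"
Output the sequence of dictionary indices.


Look up each word in the dictionary:
  'red' -> 3
  'big' -> 4
  'and' -> 5
  'his' -> 0
  'and' -> 5

Encoded: [3, 4, 5, 0, 5]


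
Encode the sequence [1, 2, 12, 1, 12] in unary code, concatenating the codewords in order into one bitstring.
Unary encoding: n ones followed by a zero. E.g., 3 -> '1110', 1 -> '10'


Encode each number as n ones followed by a terminating 0:
  1 -> 10 (2 bits)
  2 -> 110 (3 bits)
  12 -> 1111111111110 (13 bits)
  1 -> 10 (2 bits)
  12 -> 1111111111110 (13 bits)
Total length = 2 + 3 + 13 + 2 + 13 = 33 bits.

Unary([1, 2, 12, 1, 12]) = 101101111111111110101111111111110 (33 bits)


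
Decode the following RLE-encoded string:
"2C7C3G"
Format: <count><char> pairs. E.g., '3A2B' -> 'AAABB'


Expanding each <count><char> pair:
  2C -> 'CC'
  7C -> 'CCCCCCC'
  3G -> 'GGG'

Decoded = CCCCCCCCCGGG


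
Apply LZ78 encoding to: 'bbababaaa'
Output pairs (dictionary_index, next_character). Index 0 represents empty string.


LZ78 encoding steps:
Dictionary: {0: ''}
Step 1: w='' (idx 0), next='b' -> output (0, 'b'), add 'b' as idx 1
Step 2: w='b' (idx 1), next='a' -> output (1, 'a'), add 'ba' as idx 2
Step 3: w='ba' (idx 2), next='b' -> output (2, 'b'), add 'bab' as idx 3
Step 4: w='' (idx 0), next='a' -> output (0, 'a'), add 'a' as idx 4
Step 5: w='a' (idx 4), next='a' -> output (4, 'a'), add 'aa' as idx 5


Encoded: [(0, 'b'), (1, 'a'), (2, 'b'), (0, 'a'), (4, 'a')]


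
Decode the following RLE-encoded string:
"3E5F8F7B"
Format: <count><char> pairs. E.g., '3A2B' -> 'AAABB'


Expanding each <count><char> pair:
  3E -> 'EEE'
  5F -> 'FFFFF'
  8F -> 'FFFFFFFF'
  7B -> 'BBBBBBB'

Decoded = EEEFFFFFFFFFFFFFBBBBBBB


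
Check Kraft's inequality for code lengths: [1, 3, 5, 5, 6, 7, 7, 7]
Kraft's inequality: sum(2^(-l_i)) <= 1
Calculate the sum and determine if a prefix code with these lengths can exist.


Sum = 2^(-1) + 2^(-3) + 2^(-5) + 2^(-5) + 2^(-6) + 2^(-7) + 2^(-7) + 2^(-7)
    = 0.5 + 0.125 + 0.03125 + 0.03125 + 0.015625 + 0.0078125 + 0.0078125 + 0.0078125
    = 93/128 = 0.7265625
Since 0.7265625 <= 1, Kraft's inequality IS satisfied.
A prefix code with these lengths CAN exist.

Kraft sum = 0.7265625. Satisfied.


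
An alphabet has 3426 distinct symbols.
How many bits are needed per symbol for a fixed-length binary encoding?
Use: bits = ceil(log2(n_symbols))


log2(3426) = 11.7423
Bracket: 2^11 = 2048 < 3426 <= 2^12 = 4096
So ceil(log2(3426)) = 12

bits = ceil(log2(3426)) = ceil(11.7423) = 12 bits


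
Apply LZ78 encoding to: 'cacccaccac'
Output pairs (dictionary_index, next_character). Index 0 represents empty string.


LZ78 encoding steps:
Dictionary: {0: ''}
Step 1: w='' (idx 0), next='c' -> output (0, 'c'), add 'c' as idx 1
Step 2: w='' (idx 0), next='a' -> output (0, 'a'), add 'a' as idx 2
Step 3: w='c' (idx 1), next='c' -> output (1, 'c'), add 'cc' as idx 3
Step 4: w='c' (idx 1), next='a' -> output (1, 'a'), add 'ca' as idx 4
Step 5: w='cc' (idx 3), next='a' -> output (3, 'a'), add 'cca' as idx 5
Step 6: w='c' (idx 1), end of input -> output (1, '')


Encoded: [(0, 'c'), (0, 'a'), (1, 'c'), (1, 'a'), (3, 'a'), (1, '')]


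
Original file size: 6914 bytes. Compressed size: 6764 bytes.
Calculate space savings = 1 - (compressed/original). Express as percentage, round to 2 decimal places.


ratio = compressed/original = 6764/6914 = 0.978305
savings = 1 - ratio = 1 - 0.978305 = 0.021695
as a percentage: 0.021695 * 100 = 2.17%

Space savings = 1 - 6764/6914 = 2.17%


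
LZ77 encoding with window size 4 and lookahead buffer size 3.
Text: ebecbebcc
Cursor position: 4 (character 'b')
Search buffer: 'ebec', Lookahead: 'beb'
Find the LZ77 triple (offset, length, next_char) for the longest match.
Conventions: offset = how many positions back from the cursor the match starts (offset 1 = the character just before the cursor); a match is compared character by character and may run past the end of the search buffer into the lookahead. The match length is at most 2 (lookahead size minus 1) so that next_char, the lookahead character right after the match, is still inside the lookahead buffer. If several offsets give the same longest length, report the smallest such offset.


Try each offset into the search buffer:
  offset=1 (pos 3, char 'c'): match length 0
  offset=2 (pos 2, char 'e'): match length 0
  offset=3 (pos 1, char 'b'): match length 2
  offset=4 (pos 0, char 'e'): match length 0
Longest match has length 2 at offset 3.
next_char = character at position 4 + 2 = 6 -> 'b'

Best match: offset=3, length=2 (matching 'be' starting at position 1)
LZ77 triple: (3, 2, 'b')


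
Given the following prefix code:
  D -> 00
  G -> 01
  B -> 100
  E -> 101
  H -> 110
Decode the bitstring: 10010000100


Decoding step by step:
Bits 100 -> B
Bits 100 -> B
Bits 00 -> D
Bits 100 -> B


Decoded message: BBDB


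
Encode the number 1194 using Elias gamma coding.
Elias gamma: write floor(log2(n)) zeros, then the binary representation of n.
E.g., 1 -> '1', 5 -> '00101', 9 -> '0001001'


num_bits = floor(log2(1194)) + 1 = 11
leading_zeros = num_bits - 1 = 10
binary(1194) = 10010101010

Elias gamma(1194) = '0000000000' + '10010101010' = 000000000010010101010 (21 bits)


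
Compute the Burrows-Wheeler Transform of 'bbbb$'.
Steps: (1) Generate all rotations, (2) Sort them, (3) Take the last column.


Rotations (sorted):
  0: $bbbb -> last char: b
  1: b$bbb -> last char: b
  2: bb$bb -> last char: b
  3: bbb$b -> last char: b
  4: bbbb$ -> last char: $


BWT = bbbb$


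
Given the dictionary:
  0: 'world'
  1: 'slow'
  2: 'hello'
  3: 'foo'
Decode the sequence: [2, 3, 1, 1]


Look up each index in the dictionary:
  2 -> 'hello'
  3 -> 'foo'
  1 -> 'slow'
  1 -> 'slow'

Decoded: "hello foo slow slow"


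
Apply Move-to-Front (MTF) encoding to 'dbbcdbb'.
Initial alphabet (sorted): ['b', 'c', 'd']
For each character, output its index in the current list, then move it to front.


MTF encoding:
'd': index 2 in ['b', 'c', 'd'] -> ['d', 'b', 'c']
'b': index 1 in ['d', 'b', 'c'] -> ['b', 'd', 'c']
'b': index 0 in ['b', 'd', 'c'] -> ['b', 'd', 'c']
'c': index 2 in ['b', 'd', 'c'] -> ['c', 'b', 'd']
'd': index 2 in ['c', 'b', 'd'] -> ['d', 'c', 'b']
'b': index 2 in ['d', 'c', 'b'] -> ['b', 'd', 'c']
'b': index 0 in ['b', 'd', 'c'] -> ['b', 'd', 'c']


Output: [2, 1, 0, 2, 2, 2, 0]


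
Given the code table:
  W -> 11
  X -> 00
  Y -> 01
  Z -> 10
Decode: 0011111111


Decoding:
00 -> X
11 -> W
11 -> W
11 -> W
11 -> W


Result: XWWWW


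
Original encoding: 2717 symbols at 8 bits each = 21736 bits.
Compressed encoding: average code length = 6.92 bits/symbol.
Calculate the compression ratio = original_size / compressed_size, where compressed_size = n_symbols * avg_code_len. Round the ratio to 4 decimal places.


original_size = n_symbols * orig_bits = 2717 * 8 = 21736 bits
compressed_size = n_symbols * avg_code_len = 2717 * 6.92 = 18801.64 bits
ratio = original_size / compressed_size = 21736 / 18801.64 = 1.1561

Compression ratio = 1.1561


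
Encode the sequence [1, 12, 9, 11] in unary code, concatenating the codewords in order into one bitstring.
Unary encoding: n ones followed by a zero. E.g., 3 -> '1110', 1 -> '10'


Encode each number as n ones followed by a terminating 0:
  1 -> 10 (2 bits)
  12 -> 1111111111110 (13 bits)
  9 -> 1111111110 (10 bits)
  11 -> 111111111110 (12 bits)
Total length = 2 + 13 + 10 + 12 = 37 bits.

Unary([1, 12, 9, 11]) = 1011111111111101111111110111111111110 (37 bits)


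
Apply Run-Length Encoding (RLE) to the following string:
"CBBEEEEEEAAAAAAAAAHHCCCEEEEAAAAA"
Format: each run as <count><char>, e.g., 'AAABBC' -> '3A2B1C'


Scanning runs left to right:
  i=0: run of 'C' x 1 -> '1C'
  i=1: run of 'B' x 2 -> '2B'
  i=3: run of 'E' x 6 -> '6E'
  i=9: run of 'A' x 9 -> '9A'
  i=18: run of 'H' x 2 -> '2H'
  i=20: run of 'C' x 3 -> '3C'
  i=23: run of 'E' x 4 -> '4E'
  i=27: run of 'A' x 5 -> '5A'

RLE = 1C2B6E9A2H3C4E5A


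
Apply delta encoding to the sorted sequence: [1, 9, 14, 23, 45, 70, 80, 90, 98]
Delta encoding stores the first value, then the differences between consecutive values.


First value: 1
Deltas:
  9 - 1 = 8
  14 - 9 = 5
  23 - 14 = 9
  45 - 23 = 22
  70 - 45 = 25
  80 - 70 = 10
  90 - 80 = 10
  98 - 90 = 8


Delta encoded: [1, 8, 5, 9, 22, 25, 10, 10, 8]


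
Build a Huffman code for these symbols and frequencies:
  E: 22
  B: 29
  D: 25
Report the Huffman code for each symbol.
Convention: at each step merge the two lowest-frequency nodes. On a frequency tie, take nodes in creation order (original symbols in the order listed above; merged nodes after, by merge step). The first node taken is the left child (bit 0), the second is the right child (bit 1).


Huffman tree construction:
Step 1: Merge E(22) + D(25) = 47
Step 2: Merge B(29) + (E+D)(47) = 76
Read each symbol's code off the tree from the root (left child = 0, right child = 1).

Codes:
  E: 10 (length 2)
  B: 0 (length 1)
  D: 11 (length 2)
Average code length: 123/76 = 1.6184 bits/symbol


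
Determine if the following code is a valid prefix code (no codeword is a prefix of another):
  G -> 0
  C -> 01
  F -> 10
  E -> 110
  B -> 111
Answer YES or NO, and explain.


Checking each pair (does one codeword prefix another?):
  G='0' vs C='01': prefix -- VIOLATION

NO -- this is NOT a valid prefix code. G (0) is a prefix of C (01).


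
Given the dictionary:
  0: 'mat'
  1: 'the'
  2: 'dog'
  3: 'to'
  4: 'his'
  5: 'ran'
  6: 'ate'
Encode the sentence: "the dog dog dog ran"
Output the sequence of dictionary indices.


Look up each word in the dictionary:
  'the' -> 1
  'dog' -> 2
  'dog' -> 2
  'dog' -> 2
  'ran' -> 5

Encoded: [1, 2, 2, 2, 5]


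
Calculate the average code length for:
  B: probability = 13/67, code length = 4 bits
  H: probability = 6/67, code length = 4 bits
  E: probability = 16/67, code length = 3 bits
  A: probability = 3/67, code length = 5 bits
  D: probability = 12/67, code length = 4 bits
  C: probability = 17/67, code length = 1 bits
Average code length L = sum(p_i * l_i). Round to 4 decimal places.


Weighted contributions p_i * l_i:
  B: (13/67) * 4 = 52/67
  H: (6/67) * 4 = 24/67
  E: (16/67) * 3 = 48/67
  A: (3/67) * 5 = 15/67
  D: (12/67) * 4 = 48/67
  C: (17/67) * 1 = 17/67
Sum = (52 + 24 + 48 + 15 + 48 + 17)/67 = 204/67

L = 204/67 = 3.0448 bits/symbol


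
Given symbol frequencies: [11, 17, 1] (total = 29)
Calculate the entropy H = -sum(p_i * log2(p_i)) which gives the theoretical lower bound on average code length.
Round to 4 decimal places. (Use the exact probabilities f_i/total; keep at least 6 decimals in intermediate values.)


Per-symbol terms -p_i * log2(p_i) with p_i = f_i/29:
  p = 11/29 = 0.379310: log2(p) = -1.398549, -p*log2(p) = 0.530484
  p = 17/29 = 0.586207: log2(p) = -0.770518, -p*log2(p) = 0.451683
  p = 1/29 = 0.034483: log2(p) = -4.857981, -p*log2(p) = 0.167517
H = 0.530484 + 0.451683 + 0.167517 = 1.149684

H = 1.1497 bits/symbol


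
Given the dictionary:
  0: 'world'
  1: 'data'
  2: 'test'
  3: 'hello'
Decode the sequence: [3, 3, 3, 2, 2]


Look up each index in the dictionary:
  3 -> 'hello'
  3 -> 'hello'
  3 -> 'hello'
  2 -> 'test'
  2 -> 'test'

Decoded: "hello hello hello test test"


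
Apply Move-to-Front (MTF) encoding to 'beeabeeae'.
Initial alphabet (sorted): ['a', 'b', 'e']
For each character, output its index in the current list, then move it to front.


MTF encoding:
'b': index 1 in ['a', 'b', 'e'] -> ['b', 'a', 'e']
'e': index 2 in ['b', 'a', 'e'] -> ['e', 'b', 'a']
'e': index 0 in ['e', 'b', 'a'] -> ['e', 'b', 'a']
'a': index 2 in ['e', 'b', 'a'] -> ['a', 'e', 'b']
'b': index 2 in ['a', 'e', 'b'] -> ['b', 'a', 'e']
'e': index 2 in ['b', 'a', 'e'] -> ['e', 'b', 'a']
'e': index 0 in ['e', 'b', 'a'] -> ['e', 'b', 'a']
'a': index 2 in ['e', 'b', 'a'] -> ['a', 'e', 'b']
'e': index 1 in ['a', 'e', 'b'] -> ['e', 'a', 'b']


Output: [1, 2, 0, 2, 2, 2, 0, 2, 1]


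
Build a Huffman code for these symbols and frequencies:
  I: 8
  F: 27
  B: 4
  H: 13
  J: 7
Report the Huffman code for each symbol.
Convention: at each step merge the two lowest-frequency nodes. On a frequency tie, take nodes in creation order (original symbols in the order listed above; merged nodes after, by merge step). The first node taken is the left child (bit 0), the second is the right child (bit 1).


Huffman tree construction:
Step 1: Merge B(4) + J(7) = 11
Step 2: Merge I(8) + (B+J)(11) = 19
Step 3: Merge H(13) + (I+(B+J))(19) = 32
Step 4: Merge F(27) + (H+(I+(B+J)))(32) = 59
Read each symbol's code off the tree from the root (left child = 0, right child = 1).

Codes:
  I: 110 (length 3)
  F: 0 (length 1)
  B: 1110 (length 4)
  H: 10 (length 2)
  J: 1111 (length 4)
Average code length: 121/59 = 2.0508 bits/symbol


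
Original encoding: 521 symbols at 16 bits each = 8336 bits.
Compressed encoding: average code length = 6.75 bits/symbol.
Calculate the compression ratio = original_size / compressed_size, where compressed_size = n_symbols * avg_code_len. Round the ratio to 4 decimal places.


original_size = n_symbols * orig_bits = 521 * 16 = 8336 bits
compressed_size = n_symbols * avg_code_len = 521 * 6.75 = 3516.75 bits
ratio = original_size / compressed_size = 8336 / 3516.75 = 2.3704

Compression ratio = 2.3704


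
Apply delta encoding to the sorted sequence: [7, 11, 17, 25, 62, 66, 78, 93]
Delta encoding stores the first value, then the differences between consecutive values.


First value: 7
Deltas:
  11 - 7 = 4
  17 - 11 = 6
  25 - 17 = 8
  62 - 25 = 37
  66 - 62 = 4
  78 - 66 = 12
  93 - 78 = 15


Delta encoded: [7, 4, 6, 8, 37, 4, 12, 15]
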